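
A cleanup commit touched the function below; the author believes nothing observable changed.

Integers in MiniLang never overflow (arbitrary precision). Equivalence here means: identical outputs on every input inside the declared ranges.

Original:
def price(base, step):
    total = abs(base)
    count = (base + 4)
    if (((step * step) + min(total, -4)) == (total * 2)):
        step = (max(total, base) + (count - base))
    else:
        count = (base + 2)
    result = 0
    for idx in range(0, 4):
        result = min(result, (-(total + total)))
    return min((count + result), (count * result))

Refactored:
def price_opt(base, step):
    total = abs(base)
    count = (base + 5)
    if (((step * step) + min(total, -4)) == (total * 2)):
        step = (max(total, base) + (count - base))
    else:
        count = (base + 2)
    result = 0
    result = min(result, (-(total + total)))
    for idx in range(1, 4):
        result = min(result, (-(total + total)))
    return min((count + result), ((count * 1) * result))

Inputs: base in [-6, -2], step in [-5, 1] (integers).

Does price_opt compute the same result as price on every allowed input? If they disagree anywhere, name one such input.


Not equivalent: base=-6, step=-4 separates them (-14 vs -13).
price: total becomes 6; next count becomes -2; next (((step * step) + min(total, -4)) == (total * 2)) evaluates to true; next step becomes 10; next result becomes 0; next at idx=0:; next result becomes -12; next at idx=1:; next result becomes -12; next at idx=2:; next result becomes -12; next at idx=3:; next result becomes -12; next final value -14
price_opt: total becomes 6; next count becomes -1; next (((step * step) + min(total, -4)) == (total * 2)) evaluates to true; next step becomes 11; next result becomes 0; next result becomes -12; next at idx=1:; next result becomes -12; next at idx=2:; next result becomes -12; next at idx=3:; next result becomes -12; next final value -13
verdict: not equivalent; witness: base=-6, step=-4


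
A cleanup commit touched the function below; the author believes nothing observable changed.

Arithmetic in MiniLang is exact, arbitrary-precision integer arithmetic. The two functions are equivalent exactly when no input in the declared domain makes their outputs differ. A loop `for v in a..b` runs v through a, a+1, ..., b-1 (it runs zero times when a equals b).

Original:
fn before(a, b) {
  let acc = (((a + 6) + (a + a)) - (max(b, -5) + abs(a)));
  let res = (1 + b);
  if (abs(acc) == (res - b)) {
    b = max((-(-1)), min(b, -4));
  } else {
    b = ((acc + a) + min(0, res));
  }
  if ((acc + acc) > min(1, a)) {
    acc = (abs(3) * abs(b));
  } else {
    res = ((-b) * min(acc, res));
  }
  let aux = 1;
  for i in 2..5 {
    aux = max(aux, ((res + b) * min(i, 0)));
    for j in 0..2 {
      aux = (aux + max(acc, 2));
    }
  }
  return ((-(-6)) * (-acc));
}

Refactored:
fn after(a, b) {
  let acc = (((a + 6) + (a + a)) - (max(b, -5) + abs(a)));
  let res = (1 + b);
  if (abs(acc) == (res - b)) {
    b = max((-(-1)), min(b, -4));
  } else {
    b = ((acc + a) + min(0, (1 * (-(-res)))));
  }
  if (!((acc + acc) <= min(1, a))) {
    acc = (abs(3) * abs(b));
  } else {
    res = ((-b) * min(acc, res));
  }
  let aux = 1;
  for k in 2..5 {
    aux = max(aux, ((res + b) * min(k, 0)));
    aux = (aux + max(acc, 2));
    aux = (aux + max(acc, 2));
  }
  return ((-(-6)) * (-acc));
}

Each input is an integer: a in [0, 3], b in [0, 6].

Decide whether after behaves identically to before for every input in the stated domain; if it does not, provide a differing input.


Reading the diff, among the changes: min/max/abs usage differs, and comparison usage differs, and arithmetic usage differs, and loop structure differs, and constant usage differs, and boolean connective usage differs, and local variable names differ.
Spot check at a=3, b=6 — before: acc := 6 | res := 7 | (abs(acc) == (res - b)): false | b := 9 | ((acc + acc) > min(1, a)): true | acc := 27 | aux := 1 | iter i=2: | aux := 1 | iter j=0: | aux := 28 | iter j=1: | aux := 55 | iter i=3: | aux := 55 | iter j=0: | aux := 82 | iter j=1: | aux := 109 | iter i=4: | aux := 109 | iter j=0: | aux := 136 | iter j=1: | aux := 163 | result -162. after: acc := 6 | res := 7 | (abs(acc) == (res - b)): false | b := 9 | (!((acc + acc) <= min(1, a))): true | acc := 27 | aux := 1 | iter k=2: | aux := 1 | aux := 28 | aux := 55 | iter k=3: | aux := 55 | aux := 82 | aux := 109 | iter k=4: | aux := 109 | aux := 136 | aux := 163 | result -162. Both give -162.
Checked all 28 inputs in the declared domain: the outputs agree on every one.
verdict: equivalent


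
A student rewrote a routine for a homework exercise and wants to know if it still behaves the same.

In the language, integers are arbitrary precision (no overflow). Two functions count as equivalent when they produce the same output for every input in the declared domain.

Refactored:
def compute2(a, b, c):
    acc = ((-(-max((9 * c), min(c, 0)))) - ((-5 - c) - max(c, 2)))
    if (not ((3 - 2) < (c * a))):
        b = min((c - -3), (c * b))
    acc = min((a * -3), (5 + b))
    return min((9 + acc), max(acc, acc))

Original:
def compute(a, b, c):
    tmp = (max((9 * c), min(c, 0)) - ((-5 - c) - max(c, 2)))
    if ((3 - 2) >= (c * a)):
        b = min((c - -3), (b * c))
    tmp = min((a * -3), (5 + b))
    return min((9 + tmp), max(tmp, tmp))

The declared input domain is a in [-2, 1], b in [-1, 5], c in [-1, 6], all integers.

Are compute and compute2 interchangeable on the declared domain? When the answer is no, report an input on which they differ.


Behavior is preserved: although boolean connective usage differs; and local variable names differ; and comparison usage differs, the outputs never diverge.
Tracing a=-2, b=0, c=4: compute: tmp becomes 49; next ((3 - 2) >= (c * a)) evaluates to true; next b becomes 0; next tmp becomes 5; next final value 5 | compute2: acc becomes 49; next (not ((3 - 2) < (c * a))) evaluates to true; next b becomes 0; next acc becomes 5; next final value 5 — matching result 5.
Checked all 224 inputs in the declared domain: the outputs agree on every one.
verdict: equivalent


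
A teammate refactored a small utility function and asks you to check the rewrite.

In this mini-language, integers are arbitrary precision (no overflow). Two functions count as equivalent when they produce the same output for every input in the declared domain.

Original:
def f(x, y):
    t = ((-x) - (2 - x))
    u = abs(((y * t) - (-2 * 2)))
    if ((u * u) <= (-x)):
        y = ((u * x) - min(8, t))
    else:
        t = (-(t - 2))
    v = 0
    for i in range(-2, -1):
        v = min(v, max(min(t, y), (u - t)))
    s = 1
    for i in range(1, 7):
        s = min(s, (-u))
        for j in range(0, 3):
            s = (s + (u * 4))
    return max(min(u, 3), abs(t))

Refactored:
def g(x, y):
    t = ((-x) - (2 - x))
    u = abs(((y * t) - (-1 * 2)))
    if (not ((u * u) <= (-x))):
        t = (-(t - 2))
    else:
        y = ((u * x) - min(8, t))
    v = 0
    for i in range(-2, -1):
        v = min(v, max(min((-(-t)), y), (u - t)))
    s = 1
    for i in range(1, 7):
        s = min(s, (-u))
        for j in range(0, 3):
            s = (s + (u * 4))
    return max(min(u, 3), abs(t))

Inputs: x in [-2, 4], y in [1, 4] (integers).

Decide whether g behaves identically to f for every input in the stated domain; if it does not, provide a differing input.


x=-2, y=1 yields 4 from f but 2 from g.
verdict: not equivalent; witness: x=-2, y=1


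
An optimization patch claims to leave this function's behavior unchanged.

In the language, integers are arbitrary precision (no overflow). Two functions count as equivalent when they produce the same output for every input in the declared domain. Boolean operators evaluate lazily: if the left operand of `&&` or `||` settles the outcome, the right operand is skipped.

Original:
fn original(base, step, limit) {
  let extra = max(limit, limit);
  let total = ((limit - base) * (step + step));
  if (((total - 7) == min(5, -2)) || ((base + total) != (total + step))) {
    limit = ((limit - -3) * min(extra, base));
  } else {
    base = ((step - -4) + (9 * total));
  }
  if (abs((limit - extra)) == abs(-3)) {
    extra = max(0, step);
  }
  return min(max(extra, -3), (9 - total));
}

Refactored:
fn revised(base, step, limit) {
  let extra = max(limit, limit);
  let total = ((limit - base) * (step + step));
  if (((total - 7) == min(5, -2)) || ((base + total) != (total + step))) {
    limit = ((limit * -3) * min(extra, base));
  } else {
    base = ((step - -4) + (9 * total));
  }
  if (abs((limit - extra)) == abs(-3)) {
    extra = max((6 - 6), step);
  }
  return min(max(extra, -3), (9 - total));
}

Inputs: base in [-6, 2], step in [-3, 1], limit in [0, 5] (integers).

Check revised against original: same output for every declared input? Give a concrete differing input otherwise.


There is a counterexample at base=-1, step=1, limit=0: 1 on one side, 0 on the other.
original: extra := 0 | total := 2 | (((total - 7) == min(5, -2)) || ((base + total) != (total + step))): true | limit := -3 | (abs((limit - extra)) == abs(-3)): true | extra := 1 | result 1
revised: extra := 0 | total := 2 | (((total - 7) == min(5, -2)) || ((base + total) != (total + step))): true | limit := 0 | (abs((limit - extra)) == abs(-3)): false | result 0
verdict: not equivalent; witness: base=-1, step=1, limit=0


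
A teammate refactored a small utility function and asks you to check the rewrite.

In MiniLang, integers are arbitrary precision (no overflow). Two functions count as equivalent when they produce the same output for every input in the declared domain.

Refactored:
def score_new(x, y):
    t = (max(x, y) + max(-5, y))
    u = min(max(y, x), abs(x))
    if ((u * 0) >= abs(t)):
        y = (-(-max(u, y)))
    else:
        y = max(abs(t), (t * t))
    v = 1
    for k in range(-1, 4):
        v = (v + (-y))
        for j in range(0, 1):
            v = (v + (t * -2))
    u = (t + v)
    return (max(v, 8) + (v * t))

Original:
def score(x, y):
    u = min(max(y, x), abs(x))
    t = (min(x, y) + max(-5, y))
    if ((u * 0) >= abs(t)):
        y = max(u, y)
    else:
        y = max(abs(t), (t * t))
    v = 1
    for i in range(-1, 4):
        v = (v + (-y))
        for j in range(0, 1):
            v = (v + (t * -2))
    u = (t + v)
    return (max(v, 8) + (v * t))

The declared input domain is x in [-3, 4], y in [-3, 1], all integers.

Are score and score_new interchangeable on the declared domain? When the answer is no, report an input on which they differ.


These are not equivalent — on x=-3, y=-2 the outputs split (378 vs 164).
score: u=-2, then t=-5, then ((u * 0) >= abs(t)) is false, then y=25, then v=1, then (i=-1), then v=-24, then (j=0), then v=-14, then (i=0), then v=-39, then (j=0), then v=-29, then (i=1), then v=-54, then (j=0), then v=-44, then (i=2), then v=-69, then (j=0), then v=-59, then (i=3), then v=-84, then (j=0), then v=-74, then u=-79, then returns 378
score_new: t=-4, then u=-2, then ((u * 0) >= abs(t)) is false, then y=16, then v=1, then (k=-1), then v=-15, then (j=0), then v=-7, then (k=0), then v=-23, then (j=0), then v=-15, then (k=1), then v=-31, then (j=0), then v=-23, then (k=2), then v=-39, then (j=0), then v=-31, then (k=3), then v=-47, then (j=0), then v=-39, then u=-43, then returns 164
verdict: not equivalent; witness: x=-3, y=-2


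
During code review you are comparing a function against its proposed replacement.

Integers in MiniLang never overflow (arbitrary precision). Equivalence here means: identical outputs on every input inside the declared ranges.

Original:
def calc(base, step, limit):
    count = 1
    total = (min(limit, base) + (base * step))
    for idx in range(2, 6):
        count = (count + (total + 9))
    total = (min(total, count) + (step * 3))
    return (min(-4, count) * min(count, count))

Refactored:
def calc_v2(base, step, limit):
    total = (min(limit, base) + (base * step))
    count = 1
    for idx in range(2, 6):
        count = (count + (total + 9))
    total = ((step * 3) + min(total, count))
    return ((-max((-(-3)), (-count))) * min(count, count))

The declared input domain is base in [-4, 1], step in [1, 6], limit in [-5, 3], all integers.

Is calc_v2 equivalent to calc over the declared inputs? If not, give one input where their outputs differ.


There is a counterexample at base=-4, step=1, limit=-5: -4 on one side, -3 on the other.
calc: count = 1; total = -9; [idx=2]; count = 1; [idx=3]; count = 1; [idx=4]; count = 1; [idx=5]; count = 1; total = -6; return -4
calc_v2: total = -9; count = 1; [idx=2]; count = 1; [idx=3]; count = 1; [idx=4]; count = 1; [idx=5]; count = 1; total = -6; return -3
verdict: not equivalent; witness: base=-4, step=1, limit=-5


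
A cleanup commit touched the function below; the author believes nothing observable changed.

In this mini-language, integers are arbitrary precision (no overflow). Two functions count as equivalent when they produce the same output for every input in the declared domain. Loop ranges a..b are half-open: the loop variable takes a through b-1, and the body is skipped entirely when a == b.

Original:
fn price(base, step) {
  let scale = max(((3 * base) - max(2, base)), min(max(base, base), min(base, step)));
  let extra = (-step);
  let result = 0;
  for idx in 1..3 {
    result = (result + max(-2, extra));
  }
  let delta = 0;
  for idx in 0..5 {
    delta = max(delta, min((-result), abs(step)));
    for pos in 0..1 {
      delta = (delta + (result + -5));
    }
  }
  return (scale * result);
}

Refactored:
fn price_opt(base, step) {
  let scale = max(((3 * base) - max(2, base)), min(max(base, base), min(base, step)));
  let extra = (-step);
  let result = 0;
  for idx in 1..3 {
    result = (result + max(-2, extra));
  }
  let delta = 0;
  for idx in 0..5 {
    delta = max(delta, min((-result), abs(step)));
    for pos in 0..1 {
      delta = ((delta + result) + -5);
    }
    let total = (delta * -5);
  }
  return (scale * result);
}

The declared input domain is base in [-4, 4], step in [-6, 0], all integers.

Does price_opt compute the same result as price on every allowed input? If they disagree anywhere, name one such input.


Reading the diff, among the changes: local variable names differ, and statement counts differ, and constant usage differs, and arithmetic usage differs.
Tracing base=-2, step=-4: price: scale := -4 | extra := 4 | result := 0 | iter idx=1: | result := 4 | iter idx=2: | result := 8 | delta := 0 | iter idx=0: | delta := 0 | iter pos=0: | delta := 3 | iter idx=1: | delta := 3 | iter pos=0: | delta := 6 | iter idx=2: | delta := 6 | iter pos=0: | delta := 9 | iter idx=3: | delta := 9 | iter pos=0: | delta := 12 | iter idx=4: | delta := 12 | iter pos=0: | delta := 15 | result -32 | price_opt: scale := -4 | extra := 4 | result := 0 | iter idx=1: | result := 4 | iter idx=2: | result := 8 | delta := 0 | iter idx=0: | delta := 0 | iter pos=0: | delta := 3 | total := -15 | iter idx=1: | delta := 3 | iter pos=0: | delta := 6 | total := -30 | iter idx=2: | delta := 6 | iter pos=0: | delta := 9 | total := -45 | iter idx=3: | delta := 9 | iter pos=0: | delta := 12 | total := -60 | iter idx=4: | delta := 12 | iter pos=0: | delta := 15 | total := -75 | result -32 — matching result -32.
Checked all 63 inputs in the declared domain: the outputs agree on every one.
verdict: equivalent


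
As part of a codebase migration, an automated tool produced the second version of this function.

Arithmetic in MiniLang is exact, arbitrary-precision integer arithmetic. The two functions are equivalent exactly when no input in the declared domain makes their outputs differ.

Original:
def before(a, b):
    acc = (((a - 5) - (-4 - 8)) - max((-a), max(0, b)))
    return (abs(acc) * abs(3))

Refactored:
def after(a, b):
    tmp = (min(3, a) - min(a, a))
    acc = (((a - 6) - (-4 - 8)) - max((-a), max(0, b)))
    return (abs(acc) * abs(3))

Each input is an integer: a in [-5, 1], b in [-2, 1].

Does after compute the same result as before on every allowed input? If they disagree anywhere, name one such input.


Not equivalent: a=-5, b=-2 separates them (9 vs 12).
before: acc=-3, then returns 9
after: tmp=0, then acc=-4, then returns 12
verdict: not equivalent; witness: a=-5, b=-2


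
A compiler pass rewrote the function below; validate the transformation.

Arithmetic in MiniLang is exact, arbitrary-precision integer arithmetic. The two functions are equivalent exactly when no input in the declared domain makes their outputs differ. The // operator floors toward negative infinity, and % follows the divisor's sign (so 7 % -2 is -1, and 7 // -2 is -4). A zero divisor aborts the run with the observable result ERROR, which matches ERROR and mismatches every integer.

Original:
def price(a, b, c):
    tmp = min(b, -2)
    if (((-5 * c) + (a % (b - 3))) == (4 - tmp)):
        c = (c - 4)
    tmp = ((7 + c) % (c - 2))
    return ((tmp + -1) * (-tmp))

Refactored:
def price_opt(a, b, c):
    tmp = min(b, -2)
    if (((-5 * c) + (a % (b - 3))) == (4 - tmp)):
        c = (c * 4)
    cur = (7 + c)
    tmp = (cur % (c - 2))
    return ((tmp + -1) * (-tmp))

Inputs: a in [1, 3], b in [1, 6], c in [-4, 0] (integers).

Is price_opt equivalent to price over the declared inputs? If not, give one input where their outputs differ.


The rewrite breaks on a=1, b=5, c=-1, where the results are -30 and -12.
price: tmp := -2 | (((-5 * c) + (a % (b - 3))) == (4 - tmp)): true | c := -5 | tmp := -5 | result -30
price_opt: tmp := -2 | (((-5 * c) + (a % (b - 3))) == (4 - tmp)): true | c := -4 | cur := 3 | tmp := -3 | result -12
verdict: not equivalent; witness: a=1, b=5, c=-1


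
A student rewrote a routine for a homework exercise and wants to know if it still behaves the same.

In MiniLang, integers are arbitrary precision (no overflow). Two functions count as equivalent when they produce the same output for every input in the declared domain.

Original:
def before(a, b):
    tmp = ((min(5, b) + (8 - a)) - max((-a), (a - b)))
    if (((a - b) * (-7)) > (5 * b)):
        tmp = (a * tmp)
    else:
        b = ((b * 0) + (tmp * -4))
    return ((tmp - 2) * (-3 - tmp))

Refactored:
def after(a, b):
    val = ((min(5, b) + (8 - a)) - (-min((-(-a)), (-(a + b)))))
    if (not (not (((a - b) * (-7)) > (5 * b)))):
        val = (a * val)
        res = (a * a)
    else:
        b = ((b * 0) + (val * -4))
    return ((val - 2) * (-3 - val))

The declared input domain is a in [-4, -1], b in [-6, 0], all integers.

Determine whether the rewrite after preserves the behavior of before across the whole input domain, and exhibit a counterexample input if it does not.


At a=-2, b=-6: before gives 6, after gives -6.
verdict: not equivalent; witness: a=-2, b=-6


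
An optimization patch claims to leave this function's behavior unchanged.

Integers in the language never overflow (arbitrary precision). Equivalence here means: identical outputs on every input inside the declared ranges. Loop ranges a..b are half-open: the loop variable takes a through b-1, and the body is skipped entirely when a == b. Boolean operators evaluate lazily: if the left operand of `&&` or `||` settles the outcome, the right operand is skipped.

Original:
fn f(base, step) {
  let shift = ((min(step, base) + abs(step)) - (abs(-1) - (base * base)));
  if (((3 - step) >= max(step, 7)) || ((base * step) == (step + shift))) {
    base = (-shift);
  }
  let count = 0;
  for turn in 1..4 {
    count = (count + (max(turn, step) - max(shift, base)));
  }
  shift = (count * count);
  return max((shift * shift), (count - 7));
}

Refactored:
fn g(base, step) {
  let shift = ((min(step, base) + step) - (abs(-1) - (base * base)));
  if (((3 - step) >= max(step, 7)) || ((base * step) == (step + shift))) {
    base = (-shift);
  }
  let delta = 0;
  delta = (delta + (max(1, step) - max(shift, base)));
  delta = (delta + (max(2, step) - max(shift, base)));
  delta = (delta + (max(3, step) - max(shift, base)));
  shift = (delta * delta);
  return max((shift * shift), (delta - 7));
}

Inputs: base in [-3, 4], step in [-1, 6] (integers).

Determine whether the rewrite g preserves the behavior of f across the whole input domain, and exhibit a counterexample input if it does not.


Try base=-3, step=-1.
f: shift becomes 6; next (((3 - step) >= max(step, 7)) || ((base * step) == (step + shift))) evaluates to false; next count becomes 0; next at turn=1:; next count becomes -5; next at turn=2:; next count becomes -9; next at turn=3:; next count becomes -12; next shift becomes 144; next final value 20736
g: shift becomes 4; next (((3 - step) >= max(step, 7)) || ((base * step) == (step + shift))) evaluates to true; next base becomes -4; next delta becomes 0; next delta becomes -3; next delta becomes -5; next delta becomes -6; next shift becomes 36; next final value 1296
20736 and 1296 differ, so these are not the same function on this domain.
verdict: not equivalent; witness: base=-3, step=-1


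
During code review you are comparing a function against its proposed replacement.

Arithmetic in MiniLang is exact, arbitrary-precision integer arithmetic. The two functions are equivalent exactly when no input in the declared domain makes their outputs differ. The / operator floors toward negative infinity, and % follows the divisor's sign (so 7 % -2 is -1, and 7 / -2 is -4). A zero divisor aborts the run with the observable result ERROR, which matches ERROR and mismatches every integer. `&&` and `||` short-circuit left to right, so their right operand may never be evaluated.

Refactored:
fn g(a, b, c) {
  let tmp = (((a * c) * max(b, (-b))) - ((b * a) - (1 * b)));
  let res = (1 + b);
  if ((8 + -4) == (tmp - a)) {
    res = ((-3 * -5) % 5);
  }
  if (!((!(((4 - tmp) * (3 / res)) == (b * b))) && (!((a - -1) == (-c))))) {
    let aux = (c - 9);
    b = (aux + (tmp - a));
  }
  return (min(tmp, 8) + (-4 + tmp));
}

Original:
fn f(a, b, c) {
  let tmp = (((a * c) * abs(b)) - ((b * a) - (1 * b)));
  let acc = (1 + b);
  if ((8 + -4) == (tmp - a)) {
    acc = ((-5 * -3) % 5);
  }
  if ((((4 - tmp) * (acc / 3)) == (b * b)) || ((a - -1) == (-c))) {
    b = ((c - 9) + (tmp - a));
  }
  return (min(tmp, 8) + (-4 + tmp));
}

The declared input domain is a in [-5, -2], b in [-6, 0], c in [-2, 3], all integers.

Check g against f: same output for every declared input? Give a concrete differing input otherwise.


Consider the input a=-5, b=-1, c=-2.
f: tmp := 4 | acc := 0 | ((8 + -4) == (tmp - a)): false | ((((4 - tmp) * (acc / 3)) == (b * b)) || ((a - -1) == (-c))): false | result 4
g: tmp := 4 | res := 0 | ((8 + -4) == (tmp - a)): false | divide-by-zero, output ERROR
4 against ERROR: the behavior changed.
verdict: not equivalent; witness: a=-5, b=-1, c=-2


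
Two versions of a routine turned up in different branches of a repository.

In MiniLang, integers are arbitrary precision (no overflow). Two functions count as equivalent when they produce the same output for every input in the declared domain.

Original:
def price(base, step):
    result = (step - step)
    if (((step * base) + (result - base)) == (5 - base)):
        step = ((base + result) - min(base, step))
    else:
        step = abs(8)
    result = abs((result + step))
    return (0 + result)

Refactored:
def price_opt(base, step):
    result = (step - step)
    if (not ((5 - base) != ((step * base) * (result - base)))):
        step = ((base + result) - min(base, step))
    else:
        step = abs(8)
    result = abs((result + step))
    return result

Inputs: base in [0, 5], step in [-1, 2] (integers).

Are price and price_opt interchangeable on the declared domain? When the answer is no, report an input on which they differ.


Consider the input base=5, step=0.
price: result = 0; (((step * base) + (result - base)) == (5 - base)) -> false; step = 8; result = 8; return 8
price_opt: result = 0; (not ((5 - base) != ((step * base) * (result - base)))) -> true; step = 5; result = 5; return 5
8 and 5 differ, so these are not the same function on this domain.
verdict: not equivalent; witness: base=5, step=0


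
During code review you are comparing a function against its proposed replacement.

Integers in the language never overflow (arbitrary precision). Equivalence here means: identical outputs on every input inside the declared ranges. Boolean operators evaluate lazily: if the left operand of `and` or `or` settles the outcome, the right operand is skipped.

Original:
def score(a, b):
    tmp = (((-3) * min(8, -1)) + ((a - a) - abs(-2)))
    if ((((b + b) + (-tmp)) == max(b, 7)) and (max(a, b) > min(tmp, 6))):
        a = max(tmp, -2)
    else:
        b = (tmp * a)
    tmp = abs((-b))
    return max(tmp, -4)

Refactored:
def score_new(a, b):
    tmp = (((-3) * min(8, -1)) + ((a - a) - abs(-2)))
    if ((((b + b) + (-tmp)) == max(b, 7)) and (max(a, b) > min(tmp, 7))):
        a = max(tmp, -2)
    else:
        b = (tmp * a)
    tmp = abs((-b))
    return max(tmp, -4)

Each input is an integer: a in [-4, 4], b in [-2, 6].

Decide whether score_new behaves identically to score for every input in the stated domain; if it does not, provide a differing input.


The one real change (`6` became `7`) has no effect anywhere in the declared ranges.
Spot check at a=2, b=-2 — score: tmp=1, then ((((b + b) + (-tmp)) == max(b, 7)) and (max(a, b) > min(tmp, 6))) is false, then b=2, then tmp=2, then returns 2. score_new: tmp=1, then ((((b + b) + (-tmp)) == max(b, 7)) and (max(a, b) > min(tmp, 7))) is false, then b=2, then tmp=2, then returns 2. Both give 2.
An exhaustive pass over the 81 declared inputs shows identical outputs.
verdict: equivalent


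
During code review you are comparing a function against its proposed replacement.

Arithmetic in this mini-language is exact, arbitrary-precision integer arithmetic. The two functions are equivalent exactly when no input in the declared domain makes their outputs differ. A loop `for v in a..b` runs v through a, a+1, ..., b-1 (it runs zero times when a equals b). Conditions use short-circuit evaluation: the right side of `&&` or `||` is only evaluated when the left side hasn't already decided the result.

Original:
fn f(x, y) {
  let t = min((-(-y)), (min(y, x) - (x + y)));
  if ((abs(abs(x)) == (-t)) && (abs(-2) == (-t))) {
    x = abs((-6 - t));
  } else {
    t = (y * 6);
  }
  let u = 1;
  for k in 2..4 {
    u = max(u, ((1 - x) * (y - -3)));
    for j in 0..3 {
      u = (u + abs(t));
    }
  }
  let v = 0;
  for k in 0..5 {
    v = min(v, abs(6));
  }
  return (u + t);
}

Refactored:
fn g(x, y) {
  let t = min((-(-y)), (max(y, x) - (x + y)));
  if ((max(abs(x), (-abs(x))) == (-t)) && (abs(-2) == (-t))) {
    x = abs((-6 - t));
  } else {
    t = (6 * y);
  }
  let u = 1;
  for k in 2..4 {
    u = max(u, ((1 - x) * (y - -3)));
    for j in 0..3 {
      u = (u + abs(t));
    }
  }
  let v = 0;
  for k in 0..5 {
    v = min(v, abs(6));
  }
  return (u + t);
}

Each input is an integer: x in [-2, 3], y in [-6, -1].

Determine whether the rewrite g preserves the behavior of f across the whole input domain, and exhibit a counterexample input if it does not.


The rewrite breaks on x=2, y=-1, where the results are 11 and 31.
f: t := -2 | ((abs(abs(x)) == (-t)) && (abs(-2) == (-t))): true | x := 4 | u := 1 | iter k=2: | u := 1 | iter j=0: | u := 3 | iter j=1: | u := 5 | iter j=2: | u := 7 | iter k=3: | u := 7 | iter j=0: | u := 9 | iter j=1: | u := 11 | iter j=2: | u := 13 | v := 0 | iter k=0: | v := 0 | iter k=1: | v := 0 | iter k=2: | v := 0 | iter k=3: | v := 0 | iter k=4: | v := 0 | result 11
g: t := -1 | ((max(abs(x), (-abs(x))) == (-t)) && (abs(-2) == (-t))): false | t := -6 | u := 1 | iter k=2: | u := 1 | iter j=0: | u := 7 | iter j=1: | u := 13 | iter j=2: | u := 19 | iter k=3: | u := 19 | iter j=0: | u := 25 | iter j=1: | u := 31 | iter j=2: | u := 37 | v := 0 | iter k=0: | v := 0 | iter k=1: | v := 0 | iter k=2: | v := 0 | iter k=3: | v := 0 | iter k=4: | v := 0 | result 31
verdict: not equivalent; witness: x=2, y=-1


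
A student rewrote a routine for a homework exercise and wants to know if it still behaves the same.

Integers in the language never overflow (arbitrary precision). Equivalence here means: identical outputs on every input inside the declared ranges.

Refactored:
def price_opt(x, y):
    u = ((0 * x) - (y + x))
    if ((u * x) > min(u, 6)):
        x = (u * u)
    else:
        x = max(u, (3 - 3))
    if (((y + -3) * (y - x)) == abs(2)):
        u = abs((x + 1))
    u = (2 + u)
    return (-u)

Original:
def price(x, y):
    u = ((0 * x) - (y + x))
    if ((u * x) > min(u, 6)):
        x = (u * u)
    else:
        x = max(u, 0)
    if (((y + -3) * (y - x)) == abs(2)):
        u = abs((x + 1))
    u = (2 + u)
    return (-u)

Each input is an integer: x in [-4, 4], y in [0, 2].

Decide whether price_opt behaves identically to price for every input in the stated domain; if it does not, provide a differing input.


Reading the diff, among the changes: constant usage differs, arithmetic usage differs.
Spot check at x=0, y=2 — price: u becomes -2; next ((u * x) > min(u, 6)) evaluates to true; next x becomes 4; next (((y + -3) * (y - x)) == abs(2)) evaluates to true; next u becomes 5; next u becomes 7; next final value -7. price_opt: u becomes -2; next ((u * x) > min(u, 6)) evaluates to true; next x becomes 4; next (((y + -3) * (y - x)) == abs(2)) evaluates to true; next u becomes 5; next u becomes 7; next final value -7. Both give -7.
Every one of the 27 inputs gives matching results.
verdict: equivalent


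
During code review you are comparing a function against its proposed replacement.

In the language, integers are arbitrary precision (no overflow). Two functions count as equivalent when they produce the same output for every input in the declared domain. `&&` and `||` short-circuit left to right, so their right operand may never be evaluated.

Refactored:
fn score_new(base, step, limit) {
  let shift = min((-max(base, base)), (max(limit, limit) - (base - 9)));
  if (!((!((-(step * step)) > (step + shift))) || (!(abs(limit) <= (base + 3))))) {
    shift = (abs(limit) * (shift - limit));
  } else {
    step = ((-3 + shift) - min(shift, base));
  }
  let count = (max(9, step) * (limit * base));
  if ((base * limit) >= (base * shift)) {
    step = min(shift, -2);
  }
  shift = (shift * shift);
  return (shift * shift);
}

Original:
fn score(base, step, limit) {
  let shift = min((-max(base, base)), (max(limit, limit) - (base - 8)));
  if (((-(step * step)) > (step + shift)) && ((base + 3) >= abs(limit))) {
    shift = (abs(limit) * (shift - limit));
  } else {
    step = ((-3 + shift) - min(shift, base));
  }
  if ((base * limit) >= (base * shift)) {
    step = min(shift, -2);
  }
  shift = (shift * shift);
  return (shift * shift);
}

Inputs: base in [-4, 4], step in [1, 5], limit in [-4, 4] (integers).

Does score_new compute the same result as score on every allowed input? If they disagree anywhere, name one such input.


Although `8` became `9`, no input in the stated domain can expose it; all 405 inputs agree.
verdict: equivalent


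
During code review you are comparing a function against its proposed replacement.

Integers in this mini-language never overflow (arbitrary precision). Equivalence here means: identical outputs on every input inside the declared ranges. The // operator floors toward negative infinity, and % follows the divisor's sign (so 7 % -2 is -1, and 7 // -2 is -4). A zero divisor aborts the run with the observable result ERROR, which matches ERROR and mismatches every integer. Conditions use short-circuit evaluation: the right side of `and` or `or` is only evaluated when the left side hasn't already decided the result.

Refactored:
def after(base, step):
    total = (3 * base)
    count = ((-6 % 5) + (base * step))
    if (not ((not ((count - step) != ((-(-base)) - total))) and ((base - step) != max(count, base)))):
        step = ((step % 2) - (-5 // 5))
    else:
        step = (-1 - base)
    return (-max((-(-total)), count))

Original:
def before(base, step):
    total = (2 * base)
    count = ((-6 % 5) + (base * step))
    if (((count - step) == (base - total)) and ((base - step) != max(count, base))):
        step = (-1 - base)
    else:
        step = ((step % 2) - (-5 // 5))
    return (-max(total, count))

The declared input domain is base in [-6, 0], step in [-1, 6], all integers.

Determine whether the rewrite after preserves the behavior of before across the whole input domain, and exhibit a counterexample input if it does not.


These are not equivalent — on base=-6, step=3 the outputs split (12 vs 14).
before: total = -12; count = -14; (((count - step) == (base - total)) and ((base - step) != max(count, base))) -> false; step = 2; return 12
after: total = -18; count = -14; (not ((not ((count - step) != ((-(-base)) - total))) and ((base - step) != max(count, base)))) -> true; step = 2; return 14
verdict: not equivalent; witness: base=-6, step=3


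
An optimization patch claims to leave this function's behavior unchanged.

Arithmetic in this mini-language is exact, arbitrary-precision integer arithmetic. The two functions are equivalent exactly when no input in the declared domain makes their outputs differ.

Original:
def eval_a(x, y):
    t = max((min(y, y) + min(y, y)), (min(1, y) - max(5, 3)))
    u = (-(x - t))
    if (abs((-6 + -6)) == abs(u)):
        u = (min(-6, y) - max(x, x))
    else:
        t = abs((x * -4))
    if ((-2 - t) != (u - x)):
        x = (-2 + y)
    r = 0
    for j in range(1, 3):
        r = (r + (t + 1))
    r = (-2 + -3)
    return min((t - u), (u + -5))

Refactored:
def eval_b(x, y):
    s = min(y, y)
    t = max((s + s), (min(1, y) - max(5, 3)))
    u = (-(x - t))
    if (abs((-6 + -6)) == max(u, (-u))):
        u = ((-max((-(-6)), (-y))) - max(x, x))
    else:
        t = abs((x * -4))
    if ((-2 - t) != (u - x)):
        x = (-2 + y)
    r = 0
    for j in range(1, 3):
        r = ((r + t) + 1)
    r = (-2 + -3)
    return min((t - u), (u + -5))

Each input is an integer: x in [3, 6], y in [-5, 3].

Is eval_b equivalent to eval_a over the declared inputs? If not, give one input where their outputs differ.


The two versions differ — the changes include local variable names differ, plus statement counts differ, plus min/max/abs usage differs.
As a probe, take x=6, y=1: eval_a runs t becomes 2; next u becomes -4; next (abs((-6 + -6)) == abs(u)) evaluates to false; next t becomes 24; next ((-2 - t) != (u - x)) evaluates to true; next x becomes -1; next r becomes 0; next at j=1:; next r becomes 25; next at j=2:; next r becomes 50; next r becomes -5; next final value -9; eval_b runs s becomes 1; next t becomes 2; next u becomes -4; next (abs((-6 + -6)) == max(u, (-u))) evaluates to false; next t becomes 24; next ((-2 - t) != (u - x)) evaluates to true; next x becomes -1; next r becomes 0; next at j=1:; next r becomes 25; next at j=2:; next r becomes 50; next r becomes -5; next final value -9; both end at -9.
An exhaustive pass over the 36 declared inputs shows identical outputs.
verdict: equivalent


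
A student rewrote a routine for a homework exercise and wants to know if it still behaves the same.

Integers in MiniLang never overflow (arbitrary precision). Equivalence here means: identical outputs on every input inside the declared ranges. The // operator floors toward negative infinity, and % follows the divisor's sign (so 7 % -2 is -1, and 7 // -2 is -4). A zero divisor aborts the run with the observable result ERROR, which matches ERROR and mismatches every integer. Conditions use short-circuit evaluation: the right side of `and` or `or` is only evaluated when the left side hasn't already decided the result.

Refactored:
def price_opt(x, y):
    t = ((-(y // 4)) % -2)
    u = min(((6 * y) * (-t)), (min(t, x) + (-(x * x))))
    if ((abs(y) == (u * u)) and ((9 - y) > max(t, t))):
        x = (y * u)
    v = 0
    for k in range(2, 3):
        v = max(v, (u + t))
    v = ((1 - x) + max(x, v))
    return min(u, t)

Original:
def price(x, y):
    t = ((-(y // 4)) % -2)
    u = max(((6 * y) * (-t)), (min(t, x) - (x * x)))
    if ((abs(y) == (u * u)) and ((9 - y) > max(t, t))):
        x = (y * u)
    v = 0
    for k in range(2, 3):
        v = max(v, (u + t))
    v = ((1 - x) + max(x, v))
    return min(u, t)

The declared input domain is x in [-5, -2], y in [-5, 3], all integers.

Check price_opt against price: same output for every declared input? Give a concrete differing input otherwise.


The rewrite breaks on x=-5, y=-5, where the results are 0 and -30.
price: t := 0 | u := 0 | ((abs(y) == (u * u)) and ((9 - y) > max(t, t))): false | v := 0 | iter k=2: | v := 0 | v := 6 | result 0
price_opt: t := 0 | u := -30 | ((abs(y) == (u * u)) and ((9 - y) > max(t, t))): false | v := 0 | iter k=2: | v := 0 | v := 6 | result -30
verdict: not equivalent; witness: x=-5, y=-5


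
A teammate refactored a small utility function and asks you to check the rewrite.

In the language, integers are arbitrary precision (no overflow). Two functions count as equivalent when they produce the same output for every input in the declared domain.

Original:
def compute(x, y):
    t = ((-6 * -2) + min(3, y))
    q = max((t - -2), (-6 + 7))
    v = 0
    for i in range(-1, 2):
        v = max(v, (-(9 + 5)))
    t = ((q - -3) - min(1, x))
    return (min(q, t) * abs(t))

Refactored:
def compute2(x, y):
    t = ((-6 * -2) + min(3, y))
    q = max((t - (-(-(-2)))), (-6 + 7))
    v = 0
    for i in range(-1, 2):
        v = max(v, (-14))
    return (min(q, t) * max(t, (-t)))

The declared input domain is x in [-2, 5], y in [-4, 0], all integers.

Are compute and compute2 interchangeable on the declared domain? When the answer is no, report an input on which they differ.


x=-2, y=-4 yields 150 from compute but 64 from compute2.
verdict: not equivalent; witness: x=-2, y=-4


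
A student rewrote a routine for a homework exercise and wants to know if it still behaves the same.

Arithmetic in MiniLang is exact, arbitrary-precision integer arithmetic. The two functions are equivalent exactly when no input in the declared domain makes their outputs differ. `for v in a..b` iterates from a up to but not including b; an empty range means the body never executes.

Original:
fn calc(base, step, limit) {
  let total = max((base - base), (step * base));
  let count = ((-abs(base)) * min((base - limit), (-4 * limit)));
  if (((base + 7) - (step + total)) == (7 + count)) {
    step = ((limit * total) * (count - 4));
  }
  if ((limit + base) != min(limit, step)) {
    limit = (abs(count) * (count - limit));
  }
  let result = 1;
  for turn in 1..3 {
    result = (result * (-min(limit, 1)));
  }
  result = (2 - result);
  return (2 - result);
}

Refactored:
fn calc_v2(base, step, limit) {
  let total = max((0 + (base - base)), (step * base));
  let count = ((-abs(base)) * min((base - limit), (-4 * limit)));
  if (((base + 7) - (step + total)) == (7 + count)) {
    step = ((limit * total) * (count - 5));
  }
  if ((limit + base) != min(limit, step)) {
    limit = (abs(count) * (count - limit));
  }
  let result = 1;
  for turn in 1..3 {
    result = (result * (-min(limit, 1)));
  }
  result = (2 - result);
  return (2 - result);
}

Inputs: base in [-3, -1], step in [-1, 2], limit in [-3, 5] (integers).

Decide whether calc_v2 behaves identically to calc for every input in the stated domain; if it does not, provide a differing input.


Equivalent. The edit looks behavioral (`4` became `5`), but over these ranges it never changes the outcome.
An exhaustive pass over the 108 declared inputs shows identical outputs.
Spot check at base=-3, step=2, limit=-3 — calc: total=0, then count=0, then (((base + 7) - (step + total)) == (7 + count)) is false, then ((limit + base) != min(limit, step)) is true, then limit=0, then result=1, then (turn=1), then result=0, then (turn=2), then result=0, then result=2, then returns 0. calc_v2: total=0, then count=0, then (((base + 7) - (step + total)) == (7 + count)) is false, then ((limit + base) != min(limit, step)) is true, then limit=0, then result=1, then (turn=1), then result=0, then (turn=2), then result=0, then result=2, then returns 0. Both give 0.
verdict: equivalent


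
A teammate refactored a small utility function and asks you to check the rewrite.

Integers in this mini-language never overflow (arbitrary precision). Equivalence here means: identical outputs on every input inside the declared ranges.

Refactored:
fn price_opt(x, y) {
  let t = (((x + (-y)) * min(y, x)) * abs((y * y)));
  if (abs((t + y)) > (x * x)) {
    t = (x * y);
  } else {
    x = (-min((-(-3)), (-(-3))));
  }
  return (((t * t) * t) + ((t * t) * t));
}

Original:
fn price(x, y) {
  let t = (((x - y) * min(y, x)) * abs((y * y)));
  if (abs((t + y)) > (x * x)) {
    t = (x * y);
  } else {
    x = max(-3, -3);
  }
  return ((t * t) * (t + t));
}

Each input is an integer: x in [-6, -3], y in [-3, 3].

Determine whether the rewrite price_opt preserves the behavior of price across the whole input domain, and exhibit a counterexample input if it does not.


Reading the diff, among the changes: min/max/abs usage differs; arithmetic usage differs.
Spot check at x=-6, y=3 — price: t becomes 486; next (abs((t + y)) > (x * x)) evaluates to true; next t becomes -18; next final value -11664. price_opt: t becomes 486; next (abs((t + y)) > (x * x)) evaluates to true; next t becomes -18; next final value -11664. Both give -11664.
An exhaustive pass over the 28 declared inputs shows identical outputs.
verdict: equivalent
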